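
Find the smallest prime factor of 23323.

83

23323 is odd.
Digit sum 13, not divisible by 3.
Ends in 3: not divisible by 5.
7: 23323 = 7·3331 + 6
11: 23323 = 11·2120 + 3
13: 23323 = 13·1794 + 1
17: 23323 = 17·1371 + 16
19: 23323 = 19·1227 + 10
23: 23323 = 23·1014 + 1
29: 23323 = 29·804 + 7
31: 23323 = 31·752 + 11
37: 23323 = 37·630 + 13
41: 23323 = 41·568 + 35
43: 23323 = 43·542 + 17
47: 23323 = 47·496 + 11
53: 23323 = 53·440 + 3
59: 23323 = 59·395 + 18
61: 23323 = 61·382 + 21
67: 23323 = 67·348 + 7
71: 23323 = 71·328 + 35
73: 23323 = 73·319 + 36
79: 23323 = 79·295 + 18
83: 23323 = 83·281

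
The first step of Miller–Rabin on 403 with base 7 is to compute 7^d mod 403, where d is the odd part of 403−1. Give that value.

190

403 − 1 = 402 = 2^1 · 201, so d = 201.
7^1 ≡ 7 (mod 403)
7^2 ≡ 7^2 = 49 ≡ 49 (mod 403)
7^4 ≡ 49^2 = 2401 ≡ 386 (mod 403)
7^8 ≡ 386^2 = 148996 ≡ 289 (mod 403)
7^16 ≡ 289^2 = 83521 ≡ 100 (mod 403)
7^32 ≡ 100^2 = 10000 ≡ 328 (mod 403)
7^64 ≡ 328^2 = 107584 ≡ 386 (mod 403)
7^128 ≡ 386^2 = 148996 ≡ 289 (mod 403)
201 = 128 + 64 + 8 + 1 in binary powers of 2.
So 7^201 ≡ 289 · 386 · 289 · 7 ≡ 190 (mod 403).
Squaring chain: 190; never reaches −1, so base 7 is a Miller–Rabin witness that 403 is composite.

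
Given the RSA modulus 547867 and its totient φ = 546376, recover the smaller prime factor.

φ(n) = (p−1)(q−1) = n − (p+q) + 1, so p + q = 547867 − 546376 + 1 = 1492.
p and q are the roots of t² − 1492t + 547867 = 0.
Discriminant: 1492² − 4·547867 = 2226064 − 2191468 = 34596; √34596 = 186.
q = (1492 − 186)/2 = 653, p = (1492 + 186)/2 = 839.
Check: 653 · 839 = 547867.

653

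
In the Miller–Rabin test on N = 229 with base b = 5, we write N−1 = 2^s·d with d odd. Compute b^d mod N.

229 − 1 = 228 = 2^2 · 57, so d = 57.
5^1 ≡ 5 (mod 229)
5^2 ≡ 5^2 = 25 ≡ 25 (mod 229)
5^4 ≡ 25^2 = 625 ≡ 167 (mod 229)
5^8 ≡ 167^2 = 27889 ≡ 180 (mod 229)
5^16 ≡ 180^2 = 32400 ≡ 111 (mod 229)
5^32 ≡ 111^2 = 12321 ≡ 184 (mod 229)
57 = 32 + 16 + 8 + 1 in binary powers of 2.
So 5^57 ≡ 184 · 111 · 180 · 5 ≡ 228 (mod 229).
Since 5^d ≡ 228 (mod 229), base 5 does not prove 229 composite.

228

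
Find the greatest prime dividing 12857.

12857 = 13 · 989
989 = 23 · 43
43 is prime.
So 12857 = 13 · 23 · 43; the largest prime factor is 43.

43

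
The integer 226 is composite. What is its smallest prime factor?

2

226 is even: 2 divides it.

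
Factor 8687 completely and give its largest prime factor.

73

8687 = 7 · 1241
1241 = 17 · 73
73 is prime.
So 8687 = 7 · 17 · 73; the largest prime factor is 73.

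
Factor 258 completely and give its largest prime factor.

43

258 = 2 · 129
129 = 3 · 43
43 is prime.
So 258 = 2 · 3 · 43; the largest prime factor is 43.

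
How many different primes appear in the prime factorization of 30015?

4

30015 = 3^2 · 3335
3335 = 5 · 667
667 = 23 · 29
30015 = 3^2 · 5 · 23 · 29, which has 4 distinct prime factors.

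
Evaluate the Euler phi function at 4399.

Factor: 4399 = 53 · 83.
φ(4399) = (53−1) · (83−1) = 52 · 82 = 4264.

4264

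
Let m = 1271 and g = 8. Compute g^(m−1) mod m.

8^1 ≡ 8 (mod 1271)
8^2 ≡ 8^2 = 64 ≡ 64 (mod 1271)
8^4 ≡ 64^2 = 4096 ≡ 283 (mod 1271)
8^8 ≡ 283^2 = 80089 ≡ 16 (mod 1271)
8^16 ≡ 16^2 = 256 ≡ 256 (mod 1271)
8^32 ≡ 256^2 = 65536 ≡ 715 (mod 1271)
8^64 ≡ 715^2 = 511225 ≡ 283 (mod 1271)
8^128 ≡ 283^2 = 80089 ≡ 16 (mod 1271)
8^256 ≡ 16^2 = 256 ≡ 256 (mod 1271)
8^512 ≡ 256^2 = 65536 ≡ 715 (mod 1271)
8^1024 ≡ 715^2 = 511225 ≡ 283 (mod 1271)
1270 = 1024 + 128 + 64 + 32 + 16 + 4 + 2 in binary powers of 2.
So 8^1270 ≡ 283 · 16 · 283 · 715 · 256 · 283 · 64 ≡ 1024 (mod 1271).
Since 1024 ≠ 1, base 8 is a Fermat witness: 1271 is composite.

1024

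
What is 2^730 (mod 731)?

4

2^1 ≡ 2 (mod 731)
2^2 ≡ 2^2 = 4 ≡ 4 (mod 731)
2^4 ≡ 4^2 = 16 ≡ 16 (mod 731)
2^8 ≡ 16^2 = 256 ≡ 256 (mod 731)
2^16 ≡ 256^2 = 65536 ≡ 477 (mod 731)
2^32 ≡ 477^2 = 227529 ≡ 188 (mod 731)
2^64 ≡ 188^2 = 35344 ≡ 256 (mod 731)
2^128 ≡ 256^2 = 65536 ≡ 477 (mod 731)
2^256 ≡ 477^2 = 227529 ≡ 188 (mod 731)
2^512 ≡ 188^2 = 35344 ≡ 256 (mod 731)
730 = 512 + 128 + 64 + 16 + 8 + 2 in binary powers of 2.
So 2^730 ≡ 256 · 477 · 256 · 477 · 256 · 4 ≡ 4 (mod 731).
Since 4 ≠ 1, base 2 is a Fermat witness: 731 is composite.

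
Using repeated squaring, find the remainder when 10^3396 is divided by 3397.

3370

10^1 ≡ 10 (mod 3397)
10^2 ≡ 10^2 = 100 ≡ 100 (mod 3397)
10^4 ≡ 100^2 = 10000 ≡ 3206 (mod 3397)
10^8 ≡ 3206^2 = 10278436 ≡ 2511 (mod 3397)
10^16 ≡ 2511^2 = 6305121 ≡ 289 (mod 3397)
10^32 ≡ 289^2 = 83521 ≡ 1993 (mod 3397)
10^64 ≡ 1993^2 = 3972049 ≡ 956 (mod 3397)
10^128 ≡ 956^2 = 913936 ≡ 143 (mod 3397)
10^256 ≡ 143^2 = 20449 ≡ 67 (mod 3397)
10^512 ≡ 67^2 = 4489 ≡ 1092 (mod 3397)
10^1024 ≡ 1092^2 = 1192464 ≡ 117 (mod 3397)
10^2048 ≡ 117^2 = 13689 ≡ 101 (mod 3397)
3396 = 2048 + 1024 + 256 + 64 + 4 in binary powers of 2.
So 10^3396 ≡ 101 · 117 · 67 · 956 · 3206 ≡ 3370 (mod 3397).
Since 3370 ≠ 1, base 10 is a Fermat witness: 3397 is composite.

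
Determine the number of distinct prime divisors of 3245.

3245 = 5 · 649
649 = 11 · 59
3245 = 5 · 11 · 59, which has 3 distinct prime factors.

3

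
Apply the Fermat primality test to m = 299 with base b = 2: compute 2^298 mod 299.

140

2^1 ≡ 2 (mod 299)
2^2 ≡ 2^2 = 4 ≡ 4 (mod 299)
2^4 ≡ 4^2 = 16 ≡ 16 (mod 299)
2^8 ≡ 16^2 = 256 ≡ 256 (mod 299)
2^16 ≡ 256^2 = 65536 ≡ 55 (mod 299)
2^32 ≡ 55^2 = 3025 ≡ 35 (mod 299)
2^64 ≡ 35^2 = 1225 ≡ 29 (mod 299)
2^128 ≡ 29^2 = 841 ≡ 243 (mod 299)
2^256 ≡ 243^2 = 59049 ≡ 146 (mod 299)
298 = 256 + 32 + 8 + 2 in binary powers of 2.
So 2^298 ≡ 146 · 35 · 256 · 4 ≡ 140 (mod 299).
Since 140 ≠ 1, base 2 is a Fermat witness: 299 is composite.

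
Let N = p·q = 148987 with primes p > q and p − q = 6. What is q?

Since p = q + 6, we have 148987 = q(q + 6), so q² + 6q − 148987 = 0.
Discriminant: 6² + 4·148987 = 36 + 595948 = 595984; √595984 = 772.
q = (−6 + 772)/2 = 383, and p = q + 6 = 389.
Check: 383 · 389 = 148987.

383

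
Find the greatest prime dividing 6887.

97

6887 = 71 · 97
97 is prime.
So 6887 = 71 · 97; the largest prime factor is 97.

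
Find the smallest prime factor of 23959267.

67

23959267 is odd.
Digit sum 43, not divisible by 3.
Ends in 7: not divisible by 5.
7: 23959267 = 7·3422752 + 3
11: 23959267 = 11·2178115 + 2
13: 23959267 = 13·1843020 + 7
17: 23959267 = 17·1409368 + 11
19: 23959267 = 19·1261014 + 1
23: 23959267 = 23·1041707 + 6
29: 23959267 = 29·826181 + 18
31: 23959267 = 31·772879 + 18
37: 23959267 = 37·647547 + 28
41: 23959267 = 41·584372 + 15
43: 23959267 = 43·557192 + 11
47: 23959267 = 47·509771 + 30
53: 23959267 = 53·452061 + 34
59: 23959267 = 59·406089 + 16
61: 23959267 = 61·392774 + 53
67: 23959267 = 67·357601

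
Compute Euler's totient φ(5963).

Factor: 5963 = 67 · 89.
φ(5963) = (67−1) · (89−1) = 66 · 88 = 5808.

5808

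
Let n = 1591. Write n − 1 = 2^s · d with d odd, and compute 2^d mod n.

156

1591 − 1 = 1590 = 2^1 · 795, so d = 795.
2^1 ≡ 2 (mod 1591)
2^2 ≡ 2^2 = 4 ≡ 4 (mod 1591)
2^4 ≡ 4^2 = 16 ≡ 16 (mod 1591)
2^8 ≡ 16^2 = 256 ≡ 256 (mod 1591)
2^16 ≡ 256^2 = 65536 ≡ 305 (mod 1591)
2^32 ≡ 305^2 = 93025 ≡ 747 (mod 1591)
2^64 ≡ 747^2 = 558009 ≡ 1159 (mod 1591)
2^128 ≡ 1159^2 = 1343281 ≡ 477 (mod 1591)
2^256 ≡ 477^2 = 227529 ≡ 16 (mod 1591)
2^512 ≡ 16^2 = 256 ≡ 256 (mod 1591)
795 = 512 + 256 + 16 + 8 + 2 + 1 in binary powers of 2.
So 2^795 ≡ 256 · 16 · 305 · 256 · 4 · 2 ≡ 156 (mod 1591).
Squaring chain: 156; never reaches −1, so base 2 is a Miller–Rabin witness that 1591 is composite.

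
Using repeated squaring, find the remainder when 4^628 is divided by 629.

562

4^1 ≡ 4 (mod 629)
4^2 ≡ 4^2 = 16 ≡ 16 (mod 629)
4^4 ≡ 16^2 = 256 ≡ 256 (mod 629)
4^8 ≡ 256^2 = 65536 ≡ 120 (mod 629)
4^16 ≡ 120^2 = 14400 ≡ 562 (mod 629)
4^32 ≡ 562^2 = 315844 ≡ 86 (mod 629)
4^64 ≡ 86^2 = 7396 ≡ 477 (mod 629)
4^128 ≡ 477^2 = 227529 ≡ 460 (mod 629)
4^256 ≡ 460^2 = 211600 ≡ 256 (mod 629)
4^512 ≡ 256^2 = 65536 ≡ 120 (mod 629)
628 = 512 + 64 + 32 + 16 + 4 in binary powers of 2.
So 4^628 ≡ 120 · 477 · 86 · 562 · 256 ≡ 562 (mod 629).
Since 562 ≠ 1, base 4 is a Fermat witness: 629 is composite.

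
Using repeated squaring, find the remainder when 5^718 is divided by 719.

5^1 ≡ 5 (mod 719)
5^2 ≡ 5^2 = 25 ≡ 25 (mod 719)
5^4 ≡ 25^2 = 625 ≡ 625 (mod 719)
5^8 ≡ 625^2 = 390625 ≡ 208 (mod 719)
5^16 ≡ 208^2 = 43264 ≡ 124 (mod 719)
5^32 ≡ 124^2 = 15376 ≡ 277 (mod 719)
5^64 ≡ 277^2 = 76729 ≡ 515 (mod 719)
5^128 ≡ 515^2 = 265225 ≡ 633 (mod 719)
5^256 ≡ 633^2 = 400689 ≡ 206 (mod 719)
5^512 ≡ 206^2 = 42436 ≡ 15 (mod 719)
718 = 512 + 128 + 64 + 8 + 4 + 2 in binary powers of 2.
So 5^718 ≡ 15 · 633 · 515 · 208 · 625 · 25 ≡ 1 (mod 719).
Since the result is 1, base 5 gives no evidence that 719 is composite.

1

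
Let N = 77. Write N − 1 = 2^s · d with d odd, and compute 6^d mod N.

77 − 1 = 76 = 2^2 · 19, so d = 19.
6^1 ≡ 6 (mod 77)
6^2 ≡ 6^2 = 36 ≡ 36 (mod 77)
6^4 ≡ 36^2 = 1296 ≡ 64 (mod 77)
6^8 ≡ 64^2 = 4096 ≡ 15 (mod 77)
6^16 ≡ 15^2 = 225 ≡ 71 (mod 77)
19 = 16 + 2 + 1 in binary powers of 2.
So 6^19 ≡ 71 · 36 · 6 ≡ 13 (mod 77).
Squaring chain: 13 → 15; never reaches −1, so base 6 is a Miller–Rabin witness that 77 is composite.

13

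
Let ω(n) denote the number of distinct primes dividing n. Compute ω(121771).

121771 = 13 · 9367
9367 = 17 · 551
551 = 19 · 29
121771 = 13 · 17 · 19 · 29, which has 4 distinct prime factors.

4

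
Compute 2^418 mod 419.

2^1 ≡ 2 (mod 419)
2^2 ≡ 2^2 = 4 ≡ 4 (mod 419)
2^4 ≡ 4^2 = 16 ≡ 16 (mod 419)
2^8 ≡ 16^2 = 256 ≡ 256 (mod 419)
2^16 ≡ 256^2 = 65536 ≡ 172 (mod 419)
2^32 ≡ 172^2 = 29584 ≡ 254 (mod 419)
2^64 ≡ 254^2 = 64516 ≡ 409 (mod 419)
2^128 ≡ 409^2 = 167281 ≡ 100 (mod 419)
2^256 ≡ 100^2 = 10000 ≡ 363 (mod 419)
418 = 256 + 128 + 32 + 2 in binary powers of 2.
So 2^418 ≡ 363 · 100 · 254 · 4 ≡ 1 (mod 419).
Since the result is 1, base 2 gives no evidence that 419 is composite.

1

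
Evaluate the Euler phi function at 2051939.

Factor: 2051939 = 107 · 127 · 151.
φ(2051939) = (107−1) · (127−1) · (151−1) = 106 · 126 · 150 = 2003400.

2003400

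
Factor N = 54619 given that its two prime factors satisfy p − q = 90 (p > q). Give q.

193

Since p = q + 90, we have 54619 = q(q + 90), so q² + 90q − 54619 = 0.
Discriminant: 90² + 4·54619 = 8100 + 218476 = 226576; √226576 = 476.
q = (−90 + 476)/2 = 193, and p = q + 90 = 283.
Check: 193 · 283 = 54619.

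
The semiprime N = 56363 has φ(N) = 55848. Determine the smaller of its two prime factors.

157

φ(n) = (p−1)(q−1) = n − (p+q) + 1, so p + q = 56363 − 55848 + 1 = 516.
p and q are the roots of t² − 516t + 56363 = 0.
Discriminant: 516² − 4·56363 = 266256 − 225452 = 40804; √40804 = 202.
q = (516 − 202)/2 = 157, p = (516 + 202)/2 = 359.
Check: 157 · 359 = 56363.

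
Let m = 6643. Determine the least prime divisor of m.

6643 is odd.
Digit sum 19, not divisible by 3.
Ends in 3: not divisible by 5.
7: 6643 = 7·949

7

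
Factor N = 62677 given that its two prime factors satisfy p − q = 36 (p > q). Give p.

Since p = q + 36, we have 62677 = q(q + 36), so q² + 36q − 62677 = 0.
Discriminant: 36² + 4·62677 = 1296 + 250708 = 252004; √252004 = 502.
q = (−36 + 502)/2 = 233, and p = q + 36 = 269.
Check: 233 · 269 = 62677.

269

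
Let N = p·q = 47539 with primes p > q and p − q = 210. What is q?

137

Since p = q + 210, we have 47539 = q(q + 210), so q² + 210q − 47539 = 0.
Discriminant: 210² + 4·47539 = 44100 + 190156 = 234256; √234256 = 484.
q = (−210 + 484)/2 = 137, and p = q + 210 = 347.
Check: 137 · 347 = 47539.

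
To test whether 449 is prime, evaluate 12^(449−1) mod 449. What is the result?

1

12^1 ≡ 12 (mod 449)
12^2 ≡ 12^2 = 144 ≡ 144 (mod 449)
12^4 ≡ 144^2 = 20736 ≡ 82 (mod 449)
12^8 ≡ 82^2 = 6724 ≡ 438 (mod 449)
12^16 ≡ 438^2 = 191844 ≡ 121 (mod 449)
12^32 ≡ 121^2 = 14641 ≡ 273 (mod 449)
12^64 ≡ 273^2 = 74529 ≡ 444 (mod 449)
12^128 ≡ 444^2 = 197136 ≡ 25 (mod 449)
12^256 ≡ 25^2 = 625 ≡ 176 (mod 449)
448 = 256 + 128 + 64 in binary powers of 2.
So 12^448 ≡ 176 · 25 · 444 ≡ 1 (mod 449).
Since the result is 1, base 12 gives no evidence that 449 is composite.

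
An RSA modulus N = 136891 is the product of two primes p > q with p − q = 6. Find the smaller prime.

Since p = q + 6, we have 136891 = q(q + 6), so q² + 6q − 136891 = 0.
Discriminant: 6² + 4·136891 = 36 + 547564 = 547600; √547600 = 740.
q = (−6 + 740)/2 = 367, and p = q + 6 = 373.
Check: 367 · 373 = 136891.

367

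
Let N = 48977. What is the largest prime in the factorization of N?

48977 = 17 · 2881
2881 = 43 · 67
67 is prime.
So 48977 = 17 · 43 · 67; the largest prime factor is 67.

67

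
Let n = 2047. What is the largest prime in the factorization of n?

2047 = 23 · 89
89 is prime.
So 2047 = 23 · 89; the largest prime factor is 89.

89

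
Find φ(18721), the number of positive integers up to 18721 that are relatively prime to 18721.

Factor: 18721 = 97 · 193.
φ(18721) = (97−1) · (193−1) = 96 · 192 = 18432.

18432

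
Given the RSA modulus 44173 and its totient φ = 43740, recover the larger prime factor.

φ(n) = (p−1)(q−1) = n − (p+q) + 1, so p + q = 44173 − 43740 + 1 = 434.
p and q are the roots of t² − 434t + 44173 = 0.
Discriminant: 434² − 4·44173 = 188356 − 176692 = 11664; √11664 = 108.
q = (434 − 108)/2 = 163, p = (434 + 108)/2 = 271.
Check: 163 · 271 = 44173.

271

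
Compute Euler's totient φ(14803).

Factor: 14803 = 113 · 131.
φ(14803) = (113−1) · (131−1) = 112 · 130 = 14560.

14560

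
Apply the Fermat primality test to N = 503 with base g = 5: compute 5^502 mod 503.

5^1 ≡ 5 (mod 503)
5^2 ≡ 5^2 = 25 ≡ 25 (mod 503)
5^4 ≡ 25^2 = 625 ≡ 122 (mod 503)
5^8 ≡ 122^2 = 14884 ≡ 297 (mod 503)
5^16 ≡ 297^2 = 88209 ≡ 184 (mod 503)
5^32 ≡ 184^2 = 33856 ≡ 155 (mod 503)
5^64 ≡ 155^2 = 24025 ≡ 384 (mod 503)
5^128 ≡ 384^2 = 147456 ≡ 77 (mod 503)
5^256 ≡ 77^2 = 5929 ≡ 396 (mod 503)
502 = 256 + 128 + 64 + 32 + 16 + 4 + 2 in binary powers of 2.
So 5^502 ≡ 396 · 77 · 384 · 155 · 184 · 122 · 25 ≡ 1 (mod 503).
Since the result is 1, base 5 gives no evidence that 503 is composite.

1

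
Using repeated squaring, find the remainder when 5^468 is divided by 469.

5^1 ≡ 5 (mod 469)
5^2 ≡ 5^2 = 25 ≡ 25 (mod 469)
5^4 ≡ 25^2 = 625 ≡ 156 (mod 469)
5^8 ≡ 156^2 = 24336 ≡ 417 (mod 469)
5^16 ≡ 417^2 = 173889 ≡ 359 (mod 469)
5^32 ≡ 359^2 = 128881 ≡ 375 (mod 469)
5^64 ≡ 375^2 = 140625 ≡ 394 (mod 469)
5^128 ≡ 394^2 = 155236 ≡ 466 (mod 469)
5^256 ≡ 466^2 = 217156 ≡ 9 (mod 469)
468 = 256 + 128 + 64 + 16 + 4 in binary powers of 2.
So 5^468 ≡ 9 · 466 · 394 · 359 · 156 ≡ 148 (mod 469).
Since 148 ≠ 1, base 5 is a Fermat witness: 469 is composite.

148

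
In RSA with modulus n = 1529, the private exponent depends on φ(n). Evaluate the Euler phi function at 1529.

1380

Factor: 1529 = 11 · 139.
φ(1529) = (11−1) · (139−1) = 10 · 138 = 1380.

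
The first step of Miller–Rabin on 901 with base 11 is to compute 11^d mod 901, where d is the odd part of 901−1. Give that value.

901 − 1 = 900 = 2^2 · 225, so d = 225.
11^1 ≡ 11 (mod 901)
11^2 ≡ 11^2 = 121 ≡ 121 (mod 901)
11^4 ≡ 121^2 = 14641 ≡ 225 (mod 901)
11^8 ≡ 225^2 = 50625 ≡ 169 (mod 901)
11^16 ≡ 169^2 = 28561 ≡ 630 (mod 901)
11^32 ≡ 630^2 = 396900 ≡ 460 (mod 901)
11^64 ≡ 460^2 = 211600 ≡ 766 (mod 901)
11^128 ≡ 766^2 = 586756 ≡ 205 (mod 901)
225 = 128 + 64 + 32 + 1 in binary powers of 2.
So 11^225 ≡ 205 · 766 · 460 · 11 ≡ 623 (mod 901).
Squaring chain: 623 → 699; never reaches −1, so base 11 is a Miller–Rabin witness that 901 is composite.

623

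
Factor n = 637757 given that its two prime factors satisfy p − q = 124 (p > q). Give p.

Since p = q + 124, we have 637757 = q(q + 124), so q² + 124q − 637757 = 0.
Discriminant: 124² + 4·637757 = 15376 + 2551028 = 2566404; √2566404 = 1602.
q = (−124 + 1602)/2 = 739, and p = q + 124 = 863.
Check: 739 · 863 = 637757.

863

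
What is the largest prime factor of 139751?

139751 = 29 · 4819
4819 = 61 · 79
79 is prime.
So 139751 = 29 · 61 · 79; the largest prime factor is 79.

79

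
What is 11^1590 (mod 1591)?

11^1 ≡ 11 (mod 1591)
11^2 ≡ 11^2 = 121 ≡ 121 (mod 1591)
11^4 ≡ 121^2 = 14641 ≡ 322 (mod 1591)
11^8 ≡ 322^2 = 103684 ≡ 269 (mod 1591)
11^16 ≡ 269^2 = 72361 ≡ 766 (mod 1591)
11^32 ≡ 766^2 = 586756 ≡ 1268 (mod 1591)
11^64 ≡ 1268^2 = 1607824 ≡ 914 (mod 1591)
11^128 ≡ 914^2 = 835396 ≡ 121 (mod 1591)
11^256 ≡ 121^2 = 14641 ≡ 322 (mod 1591)
11^512 ≡ 322^2 = 103684 ≡ 269 (mod 1591)
11^1024 ≡ 269^2 = 72361 ≡ 766 (mod 1591)
1590 = 1024 + 512 + 32 + 16 + 4 + 2 in binary powers of 2.
So 11^1590 ≡ 766 · 269 · 1268 · 766 · 322 · 121 ≡ 1000 (mod 1591).
Since 1000 ≠ 1, base 11 is a Fermat witness: 1591 is composite.

1000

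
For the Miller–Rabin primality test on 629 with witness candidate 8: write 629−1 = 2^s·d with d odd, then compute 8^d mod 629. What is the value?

629 − 1 = 628 = 2^2 · 157, so d = 157.
8^1 ≡ 8 (mod 629)
8^2 ≡ 8^2 = 64 ≡ 64 (mod 629)
8^4 ≡ 64^2 = 4096 ≡ 322 (mod 629)
8^8 ≡ 322^2 = 103684 ≡ 528 (mod 629)
8^16 ≡ 528^2 = 278784 ≡ 137 (mod 629)
8^32 ≡ 137^2 = 18769 ≡ 528 (mod 629)
8^64 ≡ 528^2 = 278784 ≡ 137 (mod 629)
8^128 ≡ 137^2 = 18769 ≡ 528 (mod 629)
157 = 128 + 16 + 8 + 4 + 1 in binary powers of 2.
So 8^157 ≡ 528 · 137 · 528 · 322 · 8 ≡ 230 (mod 629).
Squaring chain: 230 → 64; never reaches −1, so base 8 is a Miller–Rabin witness that 629 is composite.

230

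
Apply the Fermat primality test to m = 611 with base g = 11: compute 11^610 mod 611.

335

11^1 ≡ 11 (mod 611)
11^2 ≡ 11^2 = 121 ≡ 121 (mod 611)
11^4 ≡ 121^2 = 14641 ≡ 588 (mod 611)
11^8 ≡ 588^2 = 345744 ≡ 529 (mod 611)
11^16 ≡ 529^2 = 279841 ≡ 3 (mod 611)
11^32 ≡ 3^2 = 9 ≡ 9 (mod 611)
11^64 ≡ 9^2 = 81 ≡ 81 (mod 611)
11^128 ≡ 81^2 = 6561 ≡ 451 (mod 611)
11^256 ≡ 451^2 = 203401 ≡ 549 (mod 611)
11^512 ≡ 549^2 = 301401 ≡ 178 (mod 611)
610 = 512 + 64 + 32 + 2 in binary powers of 2.
So 11^610 ≡ 178 · 81 · 9 · 121 ≡ 335 (mod 611).
Since 335 ≠ 1, base 11 is a Fermat witness: 611 is composite.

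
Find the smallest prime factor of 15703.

15703 is odd.
Digit sum 16, not divisible by 3.
Ends in 3: not divisible by 5.
7: 15703 = 7·2243 + 2
11: 15703 = 11·1427 + 6
13: 15703 = 13·1207 + 12
17: 15703 = 17·923 + 12
19: 15703 = 19·826 + 9
23: 15703 = 23·682 + 17
29: 15703 = 29·541 + 14
31: 15703 = 31·506 + 17
37: 15703 = 37·424 + 15
41: 15703 = 41·383

41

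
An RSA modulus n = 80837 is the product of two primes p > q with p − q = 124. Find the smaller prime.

Since p = q + 124, we have 80837 = q(q + 124), so q² + 124q − 80837 = 0.
Discriminant: 124² + 4·80837 = 15376 + 323348 = 338724; √338724 = 582.
q = (−124 + 582)/2 = 229, and p = q + 124 = 353.
Check: 229 · 353 = 80837.

229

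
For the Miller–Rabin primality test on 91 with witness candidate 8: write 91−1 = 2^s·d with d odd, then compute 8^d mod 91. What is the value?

8

91 − 1 = 90 = 2^1 · 45, so d = 45.
8^1 ≡ 8 (mod 91)
8^2 ≡ 8^2 = 64 ≡ 64 (mod 91)
8^4 ≡ 64^2 = 4096 ≡ 1 (mod 91)
8^8 ≡ 1^2 = 1 ≡ 1 (mod 91)
8^16 ≡ 1^2 = 1 ≡ 1 (mod 91)
8^32 ≡ 1^2 = 1 ≡ 1 (mod 91)
45 = 32 + 8 + 4 + 1 in binary powers of 2.
So 8^45 ≡ 1 · 1 · 1 · 8 ≡ 8 (mod 91).
Squaring chain: 8; never reaches −1, so base 8 is a Miller–Rabin witness that 91 is composite.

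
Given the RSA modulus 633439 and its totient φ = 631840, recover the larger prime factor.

881

φ(n) = (p−1)(q−1) = n − (p+q) + 1, so p + q = 633439 − 631840 + 1 = 1600.
p and q are the roots of t² − 1600t + 633439 = 0.
Discriminant: 1600² − 4·633439 = 2560000 − 2533756 = 26244; √26244 = 162.
q = (1600 − 162)/2 = 719, p = (1600 + 162)/2 = 881.
Check: 719 · 881 = 633439.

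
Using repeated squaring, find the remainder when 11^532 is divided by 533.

146

11^1 ≡ 11 (mod 533)
11^2 ≡ 11^2 = 121 ≡ 121 (mod 533)
11^4 ≡ 121^2 = 14641 ≡ 250 (mod 533)
11^8 ≡ 250^2 = 62500 ≡ 139 (mod 533)
11^16 ≡ 139^2 = 19321 ≡ 133 (mod 533)
11^32 ≡ 133^2 = 17689 ≡ 100 (mod 533)
11^64 ≡ 100^2 = 10000 ≡ 406 (mod 533)
11^128 ≡ 406^2 = 164836 ≡ 139 (mod 533)
11^256 ≡ 139^2 = 19321 ≡ 133 (mod 533)
11^512 ≡ 133^2 = 17689 ≡ 100 (mod 533)
532 = 512 + 16 + 4 in binary powers of 2.
So 11^532 ≡ 100 · 133 · 250 ≡ 146 (mod 533).
Since 146 ≠ 1, base 11 is a Fermat witness: 533 is composite.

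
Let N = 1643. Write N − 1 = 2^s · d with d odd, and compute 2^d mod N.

1643 − 1 = 1642 = 2^1 · 821, so d = 821.
2^1 ≡ 2 (mod 1643)
2^2 ≡ 2^2 = 4 ≡ 4 (mod 1643)
2^4 ≡ 4^2 = 16 ≡ 16 (mod 1643)
2^8 ≡ 16^2 = 256 ≡ 256 (mod 1643)
2^16 ≡ 256^2 = 65536 ≡ 1459 (mod 1643)
2^32 ≡ 1459^2 = 2128681 ≡ 996 (mod 1643)
2^64 ≡ 996^2 = 992016 ≡ 1287 (mod 1643)
2^128 ≡ 1287^2 = 1656369 ≡ 225 (mod 1643)
2^256 ≡ 225^2 = 50625 ≡ 1335 (mod 1643)
2^512 ≡ 1335^2 = 1782225 ≡ 1213 (mod 1643)
821 = 512 + 256 + 32 + 16 + 4 + 1 in binary powers of 2.
So 2^821 ≡ 1213 · 1335 · 996 · 1459 · 16 · 2 ≡ 622 (mod 1643).
Squaring chain: 622; never reaches −1, so base 2 is a Miller–Rabin witness that 1643 is composite.

622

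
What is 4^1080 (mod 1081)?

200

4^1 ≡ 4 (mod 1081)
4^2 ≡ 4^2 = 16 ≡ 16 (mod 1081)
4^4 ≡ 16^2 = 256 ≡ 256 (mod 1081)
4^8 ≡ 256^2 = 65536 ≡ 676 (mod 1081)
4^16 ≡ 676^2 = 456976 ≡ 794 (mod 1081)
4^32 ≡ 794^2 = 630436 ≡ 213 (mod 1081)
4^64 ≡ 213^2 = 45369 ≡ 1048 (mod 1081)
4^128 ≡ 1048^2 = 1098304 ≡ 8 (mod 1081)
4^256 ≡ 8^2 = 64 ≡ 64 (mod 1081)
4^512 ≡ 64^2 = 4096 ≡ 853 (mod 1081)
4^1024 ≡ 853^2 = 727609 ≡ 96 (mod 1081)
1080 = 1024 + 32 + 16 + 8 in binary powers of 2.
So 4^1080 ≡ 96 · 213 · 794 · 676 ≡ 200 (mod 1081).
Since 200 ≠ 1, base 4 is a Fermat witness: 1081 is composite.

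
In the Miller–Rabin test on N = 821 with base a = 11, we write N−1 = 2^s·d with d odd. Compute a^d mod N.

821 − 1 = 820 = 2^2 · 205, so d = 205.
11^1 ≡ 11 (mod 821)
11^2 ≡ 11^2 = 121 ≡ 121 (mod 821)
11^4 ≡ 121^2 = 14641 ≡ 684 (mod 821)
11^8 ≡ 684^2 = 467856 ≡ 707 (mod 821)
11^16 ≡ 707^2 = 499849 ≡ 681 (mod 821)
11^32 ≡ 681^2 = 463761 ≡ 717 (mod 821)
11^64 ≡ 717^2 = 514089 ≡ 143 (mod 821)
11^128 ≡ 143^2 = 20449 ≡ 745 (mod 821)
205 = 128 + 64 + 8 + 4 + 1 in binary powers of 2.
So 11^205 ≡ 745 · 143 · 707 · 684 · 11 ≡ 295 (mod 821).
Squaring chain: 295 → 820; reaches −1, so base 11 does not prove 821 composite.

295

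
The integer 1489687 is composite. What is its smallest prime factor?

1489687 is odd.
Digit sum 43, not divisible by 3.
Ends in 7: not divisible by 5.
7: 1489687 = 7·212812 + 3
11: 1489687 = 11·135426 + 1
13: 1489687 = 13·114591 + 4
17: 1489687 = 17·87628 + 11
19: 1489687 = 19·78404 + 11
23: 1489687 = 23·64769

23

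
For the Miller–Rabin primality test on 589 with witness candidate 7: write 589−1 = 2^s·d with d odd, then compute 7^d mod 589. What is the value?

589 − 1 = 588 = 2^2 · 147, so d = 147.
7^1 ≡ 7 (mod 589)
7^2 ≡ 7^2 = 49 ≡ 49 (mod 589)
7^4 ≡ 49^2 = 2401 ≡ 45 (mod 589)
7^8 ≡ 45^2 = 2025 ≡ 258 (mod 589)
7^16 ≡ 258^2 = 66564 ≡ 7 (mod 589)
7^32 ≡ 7^2 = 49 ≡ 49 (mod 589)
7^64 ≡ 49^2 = 2401 ≡ 45 (mod 589)
7^128 ≡ 45^2 = 2025 ≡ 258 (mod 589)
147 = 128 + 16 + 2 + 1 in binary powers of 2.
So 7^147 ≡ 258 · 7 · 49 · 7 ≡ 419 (mod 589).
Squaring chain: 419 → 39; never reaches −1, so base 7 is a Miller–Rabin witness that 589 is composite.

419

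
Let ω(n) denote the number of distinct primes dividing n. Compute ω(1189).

1189 = 29 · 41
1189 = 29 · 41, which has 2 distinct prime factors.

2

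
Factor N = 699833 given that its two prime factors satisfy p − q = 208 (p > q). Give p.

947

Since p = q + 208, we have 699833 = q(q + 208), so q² + 208q − 699833 = 0.
Discriminant: 208² + 4·699833 = 43264 + 2799332 = 2842596; √2842596 = 1686.
q = (−208 + 1686)/2 = 739, and p = q + 208 = 947.
Check: 739 · 947 = 699833.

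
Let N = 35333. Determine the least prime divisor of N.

35333 is odd.
Digit sum 17, not divisible by 3.
Ends in 3: not divisible by 5.
7: 35333 = 7·5047 + 4
11: 35333 = 11·3212 + 1
13: 35333 = 13·2717 + 12
17: 35333 = 17·2078 + 7
19: 35333 = 19·1859 + 12
23: 35333 = 23·1536 + 5
29: 35333 = 29·1218 + 11
31: 35333 = 31·1139 + 24
37: 35333 = 37·954 + 35
41: 35333 = 41·861 + 32
43: 35333 = 43·821 + 30
47: 35333 = 47·751 + 36
53: 35333 = 53·666 + 35
59: 35333 = 59·598 + 51
61: 35333 = 61·579 + 14
67: 35333 = 67·527 + 24
71: 35333 = 71·497 + 46
73: 35333 = 73·484 + 1
79: 35333 = 79·447 + 20
83: 35333 = 83·425 + 58
89: 35333 = 89·397

89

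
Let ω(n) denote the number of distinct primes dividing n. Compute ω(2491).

2

2491 = 47 · 53
2491 = 47 · 53, which has 2 distinct prime factors.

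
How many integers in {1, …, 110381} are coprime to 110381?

100800

Factor: 110381 = 17 · 43 · 151.
φ(110381) = (17−1) · (43−1) · (151−1) = 16 · 42 · 150 = 100800.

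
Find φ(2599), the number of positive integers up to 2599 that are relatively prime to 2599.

Factor: 2599 = 23 · 113.
φ(2599) = (23−1) · (113−1) = 22 · 112 = 2464.

2464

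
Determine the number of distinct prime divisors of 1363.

1363 = 29 · 47
1363 = 29 · 47, which has 2 distinct prime factors.

2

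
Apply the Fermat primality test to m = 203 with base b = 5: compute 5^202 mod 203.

5^1 ≡ 5 (mod 203)
5^2 ≡ 5^2 = 25 ≡ 25 (mod 203)
5^4 ≡ 25^2 = 625 ≡ 16 (mod 203)
5^8 ≡ 16^2 = 256 ≡ 53 (mod 203)
5^16 ≡ 53^2 = 2809 ≡ 170 (mod 203)
5^32 ≡ 170^2 = 28900 ≡ 74 (mod 203)
5^64 ≡ 74^2 = 5476 ≡ 198 (mod 203)
5^128 ≡ 198^2 = 39204 ≡ 25 (mod 203)
202 = 128 + 64 + 8 + 2 in binary powers of 2.
So 5^202 ≡ 25 · 198 · 53 · 25 ≡ 23 (mod 203).
Since 23 ≠ 1, base 5 is a Fermat witness: 203 is composite.

23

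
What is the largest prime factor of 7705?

7705 = 5 · 1541
1541 = 23 · 67
67 is prime.
So 7705 = 5 · 23 · 67; the largest prime factor is 67.

67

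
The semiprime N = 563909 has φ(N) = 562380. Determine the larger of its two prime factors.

φ(n) = (p−1)(q−1) = n − (p+q) + 1, so p + q = 563909 − 562380 + 1 = 1530.
p and q are the roots of t² − 1530t + 563909 = 0.
Discriminant: 1530² − 4·563909 = 2340900 − 2255636 = 85264; √85264 = 292.
q = (1530 − 292)/2 = 619, p = (1530 + 292)/2 = 911.
Check: 619 · 911 = 563909.

911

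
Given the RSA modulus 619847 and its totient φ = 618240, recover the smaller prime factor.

641

φ(n) = (p−1)(q−1) = n − (p+q) + 1, so p + q = 619847 − 618240 + 1 = 1608.
p and q are the roots of t² − 1608t + 619847 = 0.
Discriminant: 1608² − 4·619847 = 2585664 − 2479388 = 106276; √106276 = 326.
q = (1608 − 326)/2 = 641, p = (1608 + 326)/2 = 967.
Check: 641 · 967 = 619847.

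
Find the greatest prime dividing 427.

427 = 7 · 61
61 is prime.
So 427 = 7 · 61; the largest prime factor is 61.

61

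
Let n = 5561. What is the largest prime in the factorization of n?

83

5561 = 67 · 83
83 is prime.
So 5561 = 67 · 83; the largest prime factor is 83.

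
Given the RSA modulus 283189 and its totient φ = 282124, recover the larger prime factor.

563

φ(n) = (p−1)(q−1) = n − (p+q) + 1, so p + q = 283189 − 282124 + 1 = 1066.
p and q are the roots of t² − 1066t + 283189 = 0.
Discriminant: 1066² − 4·283189 = 1136356 − 1132756 = 3600; √3600 = 60.
q = (1066 − 60)/2 = 503, p = (1066 + 60)/2 = 563.
Check: 503 · 563 = 283189.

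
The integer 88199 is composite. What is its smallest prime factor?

88199 is odd.
Digit sum 35, not divisible by 3.
Ends in 9: not divisible by 5.
7: 88199 = 7·12599 + 6
11: 88199 = 11·8018 + 1
13: 88199 = 13·6784 + 7
17: 88199 = 17·5188 + 3
19: 88199 = 19·4642 + 1
23: 88199 = 23·3834 + 17
29: 88199 = 29·3041 + 10
31: 88199 = 31·2845 + 4
37: 88199 = 37·2383 + 28
41: 88199 = 41·2151 + 8
43: 88199 = 43·2051 + 6
47: 88199 = 47·1876 + 27
53: 88199 = 53·1664 + 7
59: 88199 = 59·1494 + 53
61: 88199 = 61·1445 + 54
67: 88199 = 67·1316 + 27
71: 88199 = 71·1242 + 17
73: 88199 = 73·1208 + 15
79: 88199 = 79·1116 + 35
83: 88199 = 83·1062 + 53
89: 88199 = 89·991

89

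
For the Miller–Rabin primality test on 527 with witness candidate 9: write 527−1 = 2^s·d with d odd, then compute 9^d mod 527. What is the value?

121

527 − 1 = 526 = 2^1 · 263, so d = 263.
9^1 ≡ 9 (mod 527)
9^2 ≡ 9^2 = 81 ≡ 81 (mod 527)
9^4 ≡ 81^2 = 6561 ≡ 237 (mod 527)
9^8 ≡ 237^2 = 56169 ≡ 307 (mod 527)
9^16 ≡ 307^2 = 94249 ≡ 443 (mod 527)
9^32 ≡ 443^2 = 196249 ≡ 205 (mod 527)
9^64 ≡ 205^2 = 42025 ≡ 392 (mod 527)
9^128 ≡ 392^2 = 153664 ≡ 307 (mod 527)
9^256 ≡ 307^2 = 94249 ≡ 443 (mod 527)
263 = 256 + 4 + 2 + 1 in binary powers of 2.
So 9^263 ≡ 443 · 237 · 81 · 9 ≡ 121 (mod 527).
Squaring chain: 121; never reaches −1, so base 9 is a Miller–Rabin witness that 527 is composite.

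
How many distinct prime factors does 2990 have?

2990 = 2 · 1495
1495 = 5 · 299
299 = 13 · 23
2990 = 2 · 5 · 13 · 23, which has 4 distinct prime factors.

4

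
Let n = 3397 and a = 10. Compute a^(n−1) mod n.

3370

10^1 ≡ 10 (mod 3397)
10^2 ≡ 10^2 = 100 ≡ 100 (mod 3397)
10^4 ≡ 100^2 = 10000 ≡ 3206 (mod 3397)
10^8 ≡ 3206^2 = 10278436 ≡ 2511 (mod 3397)
10^16 ≡ 2511^2 = 6305121 ≡ 289 (mod 3397)
10^32 ≡ 289^2 = 83521 ≡ 1993 (mod 3397)
10^64 ≡ 1993^2 = 3972049 ≡ 956 (mod 3397)
10^128 ≡ 956^2 = 913936 ≡ 143 (mod 3397)
10^256 ≡ 143^2 = 20449 ≡ 67 (mod 3397)
10^512 ≡ 67^2 = 4489 ≡ 1092 (mod 3397)
10^1024 ≡ 1092^2 = 1192464 ≡ 117 (mod 3397)
10^2048 ≡ 117^2 = 13689 ≡ 101 (mod 3397)
3396 = 2048 + 1024 + 256 + 64 + 4 in binary powers of 2.
So 10^3396 ≡ 101 · 117 · 67 · 956 · 3206 ≡ 3370 (mod 3397).
Since 3370 ≠ 1, base 10 is a Fermat witness: 3397 is composite.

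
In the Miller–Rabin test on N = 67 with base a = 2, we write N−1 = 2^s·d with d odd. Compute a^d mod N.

67 − 1 = 66 = 2^1 · 33, so d = 33.
2^1 ≡ 2 (mod 67)
2^2 ≡ 2^2 = 4 ≡ 4 (mod 67)
2^4 ≡ 4^2 = 16 ≡ 16 (mod 67)
2^8 ≡ 16^2 = 256 ≡ 55 (mod 67)
2^16 ≡ 55^2 = 3025 ≡ 10 (mod 67)
2^32 ≡ 10^2 = 100 ≡ 33 (mod 67)
33 = 32 + 1 in binary powers of 2.
So 2^33 ≡ 33 · 2 ≡ 66 (mod 67).
Since 2^d ≡ 66 (mod 67), base 2 does not prove 67 composite.

66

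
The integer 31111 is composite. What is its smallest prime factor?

31111 is odd.
Digit sum 7, not divisible by 3.
Ends in 1: not divisible by 5.
7: 31111 = 7·4444 + 3
11: 31111 = 11·2828 + 3
13: 31111 = 13·2393 + 2
17: 31111 = 17·1830 + 1
19: 31111 = 19·1637 + 8
23: 31111 = 23·1352 + 15
29: 31111 = 29·1072 + 23
31: 31111 = 31·1003 + 18
37: 31111 = 37·840 + 31
41: 31111 = 41·758 + 33
43: 31111 = 43·723 + 22
47: 31111 = 47·661 + 44
53: 31111 = 53·587

53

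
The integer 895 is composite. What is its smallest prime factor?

895 is odd.
Digit sum 22, not divisible by 3.
Ends in 5: divisible by 5.

5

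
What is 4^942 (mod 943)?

4^1 ≡ 4 (mod 943)
4^2 ≡ 4^2 = 16 ≡ 16 (mod 943)
4^4 ≡ 16^2 = 256 ≡ 256 (mod 943)
4^8 ≡ 256^2 = 65536 ≡ 469 (mod 943)
4^16 ≡ 469^2 = 219961 ≡ 242 (mod 943)
4^32 ≡ 242^2 = 58564 ≡ 98 (mod 943)
4^64 ≡ 98^2 = 9604 ≡ 174 (mod 943)
4^128 ≡ 174^2 = 30276 ≡ 100 (mod 943)
4^256 ≡ 100^2 = 10000 ≡ 570 (mod 943)
4^512 ≡ 570^2 = 324900 ≡ 508 (mod 943)
942 = 512 + 256 + 128 + 32 + 8 + 4 + 2 in binary powers of 2.
So 4^942 ≡ 508 · 570 · 100 · 98 · 469 · 256 · 16 ≡ 836 (mod 943).
Since 836 ≠ 1, base 4 is a Fermat witness: 943 is composite.

836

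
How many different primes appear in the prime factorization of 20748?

5

20748 = 2^2 · 5187
5187 = 3 · 1729
1729 = 7 · 247
247 = 13 · 19
20748 = 2^2 · 3 · 7 · 13 · 19, which has 5 distinct prime factors.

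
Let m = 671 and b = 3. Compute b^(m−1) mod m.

1

3^1 ≡ 3 (mod 671)
3^2 ≡ 3^2 = 9 ≡ 9 (mod 671)
3^4 ≡ 9^2 = 81 ≡ 81 (mod 671)
3^8 ≡ 81^2 = 6561 ≡ 522 (mod 671)
3^16 ≡ 522^2 = 272484 ≡ 58 (mod 671)
3^32 ≡ 58^2 = 3364 ≡ 9 (mod 671)
3^64 ≡ 9^2 = 81 ≡ 81 (mod 671)
3^128 ≡ 81^2 = 6561 ≡ 522 (mod 671)
3^256 ≡ 522^2 = 272484 ≡ 58 (mod 671)
3^512 ≡ 58^2 = 3364 ≡ 9 (mod 671)
670 = 512 + 128 + 16 + 8 + 4 + 2 in binary powers of 2.
So 3^670 ≡ 9 · 522 · 58 · 522 · 81 · 9 ≡ 1 (mod 671).
Since the result is 1, base 3 gives no evidence that 671 is composite.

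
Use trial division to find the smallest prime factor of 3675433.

3675433 is odd.
Digit sum 31, not divisible by 3.
Ends in 3: not divisible by 5.
7: 3675433 = 7·525061 + 6
11: 3675433 = 11·334130 + 3
13: 3675433 = 13·282725 + 8
17: 3675433 = 17·216201 + 16
19: 3675433 = 19·193443 + 16
23: 3675433 = 23·159801 + 10
29: 3675433 = 29·126739 + 2
31: 3675433 = 31·118562 + 11
37: 3675433 = 37·99336 + 1
41: 3675433 = 41·89644 + 29
43: 3675433 = 43·85475 + 8
47: 3675433 = 47·78200 + 33
53: 3675433 = 53·69347 + 42
59: 3675433 = 59·62295 + 28
61: 3675433 = 61·60253

61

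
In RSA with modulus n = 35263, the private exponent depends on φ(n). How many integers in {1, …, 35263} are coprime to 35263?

34888

Factor: 35263 = 179 · 197.
φ(35263) = (179−1) · (197−1) = 178 · 196 = 34888.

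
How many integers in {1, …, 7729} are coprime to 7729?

Factor: 7729 = 59 · 131.
φ(7729) = (59−1) · (131−1) = 58 · 130 = 7540.

7540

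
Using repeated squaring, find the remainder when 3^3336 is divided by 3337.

3^1 ≡ 3 (mod 3337)
3^2 ≡ 3^2 = 9 ≡ 9 (mod 3337)
3^4 ≡ 9^2 = 81 ≡ 81 (mod 3337)
3^8 ≡ 81^2 = 6561 ≡ 3224 (mod 3337)
3^16 ≡ 3224^2 = 10394176 ≡ 2758 (mod 3337)
3^32 ≡ 2758^2 = 7606564 ≡ 1541 (mod 3337)
3^64 ≡ 1541^2 = 2374681 ≡ 2074 (mod 3337)
3^128 ≡ 2074^2 = 4301476 ≡ 83 (mod 3337)
3^256 ≡ 83^2 = 6889 ≡ 215 (mod 3337)
3^512 ≡ 215^2 = 46225 ≡ 2844 (mod 3337)
3^1024 ≡ 2844^2 = 8088336 ≡ 2785 (mod 3337)
3^2048 ≡ 2785^2 = 7756225 ≡ 1037 (mod 3337)
3336 = 2048 + 1024 + 256 + 8 in binary powers of 2.
So 3^3336 ≡ 1037 · 2785 · 215 · 3224 ≡ 144 (mod 3337).
Since 144 ≠ 1, base 3 is a Fermat witness: 3337 is composite.

144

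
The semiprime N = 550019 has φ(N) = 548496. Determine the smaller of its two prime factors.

587

φ(n) = (p−1)(q−1) = n − (p+q) + 1, so p + q = 550019 − 548496 + 1 = 1524.
p and q are the roots of t² − 1524t + 550019 = 0.
Discriminant: 1524² − 4·550019 = 2322576 − 2200076 = 122500; √122500 = 350.
q = (1524 − 350)/2 = 587, p = (1524 + 350)/2 = 937.
Check: 587 · 937 = 550019.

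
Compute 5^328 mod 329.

303

5^1 ≡ 5 (mod 329)
5^2 ≡ 5^2 = 25 ≡ 25 (mod 329)
5^4 ≡ 25^2 = 625 ≡ 296 (mod 329)
5^8 ≡ 296^2 = 87616 ≡ 102 (mod 329)
5^16 ≡ 102^2 = 10404 ≡ 205 (mod 329)
5^32 ≡ 205^2 = 42025 ≡ 242 (mod 329)
5^64 ≡ 242^2 = 58564 ≡ 2 (mod 329)
5^128 ≡ 2^2 = 4 ≡ 4 (mod 329)
5^256 ≡ 4^2 = 16 ≡ 16 (mod 329)
328 = 256 + 64 + 8 in binary powers of 2.
So 5^328 ≡ 16 · 2 · 102 ≡ 303 (mod 329).
Since 303 ≠ 1, base 5 is a Fermat witness: 329 is composite.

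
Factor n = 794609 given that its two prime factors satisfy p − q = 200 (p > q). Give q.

Since p = q + 200, we have 794609 = q(q + 200), so q² + 200q − 794609 = 0.
Discriminant: 200² + 4·794609 = 40000 + 3178436 = 3218436; √3218436 = 1794.
q = (−200 + 1794)/2 = 797, and p = q + 200 = 997.
Check: 797 · 997 = 794609.

797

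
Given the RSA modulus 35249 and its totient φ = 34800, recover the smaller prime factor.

φ(n) = (p−1)(q−1) = n − (p+q) + 1, so p + q = 35249 − 34800 + 1 = 450.
p and q are the roots of t² − 450t + 35249 = 0.
Discriminant: 450² − 4·35249 = 202500 − 140996 = 61504; √61504 = 248.
q = (450 − 248)/2 = 101, p = (450 + 248)/2 = 349.
Check: 101 · 349 = 35249.

101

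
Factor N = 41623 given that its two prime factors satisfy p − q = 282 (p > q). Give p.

389

Since p = q + 282, we have 41623 = q(q + 282), so q² + 282q − 41623 = 0.
Discriminant: 282² + 4·41623 = 79524 + 166492 = 246016; √246016 = 496.
q = (−282 + 496)/2 = 107, and p = q + 282 = 389.
Check: 107 · 389 = 41623.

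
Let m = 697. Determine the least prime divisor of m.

697 is odd.
Digit sum 22, not divisible by 3.
Ends in 7: not divisible by 5.
7: 697 = 7·99 + 4
11: 697 = 11·63 + 4
13: 697 = 13·53 + 8
17: 697 = 17·41

17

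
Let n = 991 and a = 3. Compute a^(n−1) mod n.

1

3^1 ≡ 3 (mod 991)
3^2 ≡ 3^2 = 9 ≡ 9 (mod 991)
3^4 ≡ 9^2 = 81 ≡ 81 (mod 991)
3^8 ≡ 81^2 = 6561 ≡ 615 (mod 991)
3^16 ≡ 615^2 = 378225 ≡ 654 (mod 991)
3^32 ≡ 654^2 = 427716 ≡ 595 (mod 991)
3^64 ≡ 595^2 = 354025 ≡ 238 (mod 991)
3^128 ≡ 238^2 = 56644 ≡ 157 (mod 991)
3^256 ≡ 157^2 = 24649 ≡ 865 (mod 991)
3^512 ≡ 865^2 = 748225 ≡ 20 (mod 991)
990 = 512 + 256 + 128 + 64 + 16 + 8 + 4 + 2 in binary powers of 2.
So 3^990 ≡ 20 · 865 · 157 · 238 · 654 · 615 · 81 · 9 ≡ 1 (mod 991).
Since the result is 1, base 3 gives no evidence that 991 is composite.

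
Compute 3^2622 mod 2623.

3^1 ≡ 3 (mod 2623)
3^2 ≡ 3^2 = 9 ≡ 9 (mod 2623)
3^4 ≡ 9^2 = 81 ≡ 81 (mod 2623)
3^8 ≡ 81^2 = 6561 ≡ 1315 (mod 2623)
3^16 ≡ 1315^2 = 1729225 ≡ 668 (mod 2623)
3^32 ≡ 668^2 = 446224 ≡ 314 (mod 2623)
3^64 ≡ 314^2 = 98596 ≡ 1545 (mod 2623)
3^128 ≡ 1545^2 = 2387025 ≡ 95 (mod 2623)
3^256 ≡ 95^2 = 9025 ≡ 1156 (mod 2623)
3^512 ≡ 1156^2 = 1336336 ≡ 1229 (mod 2623)
3^1024 ≡ 1229^2 = 1510441 ≡ 2216 (mod 2623)
3^2048 ≡ 2216^2 = 4910656 ≡ 400 (mod 2623)
2622 = 2048 + 512 + 32 + 16 + 8 + 4 + 2 in binary powers of 2.
So 3^2622 ≡ 400 · 1229 · 314 · 668 · 1315 · 81 · 9 ≡ 680 (mod 2623).
Since 680 ≠ 1, base 3 is a Fermat witness: 2623 is composite.

680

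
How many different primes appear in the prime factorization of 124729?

124729 = 11 · 11339
11339 = 17 · 667
667 = 23 · 29
124729 = 11 · 17 · 23 · 29, which has 4 distinct prime factors.

4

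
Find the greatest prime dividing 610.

610 = 2 · 305
305 = 5 · 61
61 is prime.
So 610 = 2 · 5 · 61; the largest prime factor is 61.

61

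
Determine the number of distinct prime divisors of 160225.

4

160225 = 5^2 · 6409
6409 = 13 · 493
493 = 17 · 29
160225 = 5^2 · 13 · 17 · 29, which has 4 distinct prime factors.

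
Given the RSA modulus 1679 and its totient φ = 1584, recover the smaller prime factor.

φ(n) = (p−1)(q−1) = n − (p+q) + 1, so p + q = 1679 − 1584 + 1 = 96.
p and q are the roots of t² − 96t + 1679 = 0.
Discriminant: 96² − 4·1679 = 9216 − 6716 = 2500; √2500 = 50.
q = (96 − 50)/2 = 23, p = (96 + 50)/2 = 73.
Check: 23 · 73 = 1679.

23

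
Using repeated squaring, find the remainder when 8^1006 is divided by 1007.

8^1 ≡ 8 (mod 1007)
8^2 ≡ 8^2 = 64 ≡ 64 (mod 1007)
8^4 ≡ 64^2 = 4096 ≡ 68 (mod 1007)
8^8 ≡ 68^2 = 4624 ≡ 596 (mod 1007)
8^16 ≡ 596^2 = 355216 ≡ 752 (mod 1007)
8^32 ≡ 752^2 = 565504 ≡ 577 (mod 1007)
8^64 ≡ 577^2 = 332929 ≡ 619 (mod 1007)
8^128 ≡ 619^2 = 383161 ≡ 501 (mod 1007)
8^256 ≡ 501^2 = 251001 ≡ 258 (mod 1007)
8^512 ≡ 258^2 = 66564 ≡ 102 (mod 1007)
1006 = 512 + 256 + 128 + 64 + 32 + 8 + 4 + 2 in binary powers of 2.
So 8^1006 ≡ 102 · 258 · 501 · 619 · 577 · 596 · 68 · 64 ≡ 163 (mod 1007).
Since 163 ≠ 1, base 8 is a Fermat witness: 1007 is composite.

163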